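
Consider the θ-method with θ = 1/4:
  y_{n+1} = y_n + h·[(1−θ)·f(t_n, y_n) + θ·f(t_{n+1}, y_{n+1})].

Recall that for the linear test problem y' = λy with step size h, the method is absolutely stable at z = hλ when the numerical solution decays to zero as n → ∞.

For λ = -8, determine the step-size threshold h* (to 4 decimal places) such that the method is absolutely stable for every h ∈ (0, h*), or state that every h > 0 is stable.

(-4.0000,0); λ=-8 ⇒ h* = (4)/8 = 0.5000.

With y'=λy (z=hλ):
  y_{n+1} = y_n + z·[3/4·y_n + 1/4·y_{n+1}] ⇒ (1 − 1/4z)y_{n+1} = (1 + 3/4z)y_n
  ⇒ R(z) = (1 + 3/4z)/(1 − 1/4z).

Find x<0 with |R(x)|<1.
x=-1.67: |R|=0.1781
R=−1: 1+3/4x = −1+1/4x ⇒ -1/2x=2 ⇒ x=2/(-1/2)=-4.0000
Confirm numerically:
  x=-3.537: |R|=0.87714 <1
  x=-3.352: |R|=0.82372 <1
  x=-3.100: |R|=0.74648 <1
  x=-2.194: |R|=0.41686 <1
  x=-4.413: |R|=1.09818 >1
  x=-4.264: |R|=1.06389 >1
  x=-4.036: |R|=1.00896 >1
Stable set (-4.0000, 0).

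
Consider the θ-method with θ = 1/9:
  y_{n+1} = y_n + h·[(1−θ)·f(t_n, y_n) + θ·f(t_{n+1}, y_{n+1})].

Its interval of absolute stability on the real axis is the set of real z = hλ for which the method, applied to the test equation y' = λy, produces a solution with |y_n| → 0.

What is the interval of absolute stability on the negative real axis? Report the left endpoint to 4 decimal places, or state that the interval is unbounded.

z∈(-2.5714,0).

Set f=λy, z=hλ:
  y_{n+1} = y_n + z·[8/9·y_n + 1/9·y_{n+1}] ⇒ (1 − 1/9z)y_{n+1} = (1 + 8/9z)y_n
  R(z) = (1 + 8/9z)/(1 − 1/9z).

Solve |R(x)|<1 on ℝ⁻.
x=-0.41: |R|=0.6079
R=−1: 1+8/9x = −1+1/9x ⇒ -7/9x=2 ⇒ x=2/(-7/9)=-2.5714
Confirm numerically:
  x=-2.057: |R|=0.67432 <1
  x=-1.705: |R|=0.43344 <1
  x=-1.522: |R|=0.30184 <1
  x=-1.504: |R|=0.28865 <1
  x=-3.121: |R|=1.31738 >1
  x=-2.603: |R|=1.01905 >1
Interval (-2.5714, 0).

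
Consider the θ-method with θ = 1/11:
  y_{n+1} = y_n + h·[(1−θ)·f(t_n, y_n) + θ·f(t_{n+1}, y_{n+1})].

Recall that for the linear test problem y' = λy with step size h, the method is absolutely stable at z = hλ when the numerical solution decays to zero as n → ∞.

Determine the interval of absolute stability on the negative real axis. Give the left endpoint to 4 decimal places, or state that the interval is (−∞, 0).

On y'=λy, z=hλ:
  y_{n+1} = y_n + z·[10/11·y_n + 1/11·y_{n+1}] ⇒ (1 − 1/11z)y_{n+1} = (1 + 10/11z)y_n
  Hence R(z) = (1 + 10/11z)/(1 − 1/11z).

Need |R(x)|<1, x<0.
x=-1.73: |R|=0.4949
R=−1: 1+10/11x = −1+1/11x ⇒ -9/11x=2 ⇒ x=2/(-9/11)=-2.4444
Confirm numerically:
  x=-2.251: |R|=0.86861 <1
  x=-2.113: |R|=0.77252 <1
  x=-2.007: |R|=0.69732 <1
  x=-2.947: |R|=1.32430 >1
  x=-2.680: |R|=1.15497 >1
  x=-2.652: |R|=1.13683 >1
So |R|<1 on (-2.4444, 0).

z∈(-2.4444,0).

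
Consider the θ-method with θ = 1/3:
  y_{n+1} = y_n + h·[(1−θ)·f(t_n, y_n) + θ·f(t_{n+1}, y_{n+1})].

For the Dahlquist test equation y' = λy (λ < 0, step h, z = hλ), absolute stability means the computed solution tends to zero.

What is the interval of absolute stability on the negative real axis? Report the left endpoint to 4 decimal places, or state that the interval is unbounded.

On y'=λy, z=hλ:
  y_{n+1} = y_n + z·[2/3·y_n + 1/3·y_{n+1}] ⇒ (1 − 1/3z)y_{n+1} = (1 + 2/3z)y_n
  ⇒ R(z) = (1 + 2/3z)/(1 − 1/3z).

Solve |R(x)|<1 on ℝ⁻.
x=-0.33: |R|=0.7027
R=−1: 1+2/3x = −1+1/3x ⇒ -1/3x=2 ⇒ x=2/(-1/3)=-6.0000
Confirm numerically:
  x=-4.901: |R|=0.86090 <1
  x=-4.132: |R|=0.73808 <1
  x=-3.225: |R|=0.55422 <1
  x=-6.584: |R|=1.06093 >1
  x=-6.366: |R|=1.03908 >1
  x=-6.065: |R|=1.00717 >1
So |R|<1 on (-6.0000, 0).

z∈(-6.0000,0).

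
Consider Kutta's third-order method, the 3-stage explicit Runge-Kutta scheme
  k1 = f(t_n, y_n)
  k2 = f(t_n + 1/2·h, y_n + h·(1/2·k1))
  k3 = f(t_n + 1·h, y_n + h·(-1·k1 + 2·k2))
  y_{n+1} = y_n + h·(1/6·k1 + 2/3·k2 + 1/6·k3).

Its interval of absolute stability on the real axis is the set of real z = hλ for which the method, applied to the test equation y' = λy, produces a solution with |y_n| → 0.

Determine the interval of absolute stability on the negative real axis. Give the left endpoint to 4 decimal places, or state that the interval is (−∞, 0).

With y'=λy (z=hλ):
  order 3, 3-stage ⇒ R(z)=1+z+z^2/2+z^3/6
  (e.g. R(-1.15)=0.25777, |R|=0.25777)

Boundary: |R(x)|=1, x<0.
x=-1.15: |R|=0.2578
|R(-2.57)|=1.0966 |R(-1.86)|=0.2027 |R(-0.79)|=0.4399
Bisect:
  x_lo=-3.1625 |R|=2.4333  x_hi=-0.2009 |R|=0.8180
  mid=-1.68167 |R|=0.06030 →hi
  mid=-2.42208 |R|=0.85702 →hi
  mid=-2.79228 |R|=1.52235 →lo
  mid=-2.60718 |R|=1.16215 →lo
  mid=-2.51463 |R|=1.00310 →lo
  mid=-2.46835 |R|=0.92849 →hi
  mid=-2.49149 |R|=0.96539 →hi
  mid=-2.50306 |R|=0.98414 →hi
  mid=-2.50884 |R|=0.99360 →hi
  ...
  [-2.51282,-2.51264] ⇒ x*=-2.5127
Stable set (-2.5127, 0).

(-2.5127, 0).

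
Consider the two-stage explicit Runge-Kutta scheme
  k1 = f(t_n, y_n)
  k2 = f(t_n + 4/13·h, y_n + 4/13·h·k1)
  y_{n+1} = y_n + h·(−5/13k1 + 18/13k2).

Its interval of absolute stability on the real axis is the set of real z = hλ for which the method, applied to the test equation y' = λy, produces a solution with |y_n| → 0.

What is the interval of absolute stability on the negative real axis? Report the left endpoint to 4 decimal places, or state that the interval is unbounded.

(-2.3472, 0).

Set f=λy, z=hλ:
  k1=λy_n ⇒ h·k1=z·y_n;  k2=λ(1+4/13z)y_n ⇒ h·k2=z(1+4/13z)y_n
  y_{n+1}/y_n = 1 − 5/13z + 18/13z(1+4/13z) = 1 + z + 72/169z²
  ⇒ R(z) = 1 + z + 72/169z².

Solve |R(x)|<1 on ℝ⁻.
x=-0.43: |R|=0.6488
R=1: x+72/169x²=0 ⇒ x=−169/72=-2.3472; min R=1−1/(4·72/169)=0.4132>−1
Confirm numerically:
  x=-2.211: |R|=0.87168 <1
  x=-1.262: |R|=0.41652 <1
  x=-1.026: |R|=0.42248 <1
  x=-2.805: |R|=1.54706 >1
  x=-2.699: |R|=1.40450 >1
So |R|<1 on (-2.3472, 0).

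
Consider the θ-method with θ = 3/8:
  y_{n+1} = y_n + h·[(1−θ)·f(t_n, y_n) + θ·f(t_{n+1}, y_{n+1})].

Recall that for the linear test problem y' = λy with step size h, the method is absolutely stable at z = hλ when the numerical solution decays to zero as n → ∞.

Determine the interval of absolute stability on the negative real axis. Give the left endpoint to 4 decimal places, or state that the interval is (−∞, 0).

Test eqn y'=λy, z=hλ:
  y_{n+1} = y_n + z·[5/8·y_n + 3/8·y_{n+1}] ⇒ (1 − 3/8z)y_{n+1} = (1 + 5/8z)y_n
  ⇒ R(z) = (1 + 5/8z)/(1 − 3/8z).

Find x<0 with |R(x)|<1.
x=-1.21: |R|=0.1677
R=−1: 1+5/8x = −1+3/8x ⇒ -1/4x=2 ⇒ x=2/(-1/4)=-8.0000
Confirm numerically:
  x=-7.374: |R|=0.95844 <1
  x=-4.837: |R|=0.71898 <1
  x=-4.830: |R|=0.71810 <1
  x=-8.403: |R|=1.02427 >1
  x=-8.319: |R|=1.01936 >1
Interval (-8.0000, 0).

z∈(-8.0000,0).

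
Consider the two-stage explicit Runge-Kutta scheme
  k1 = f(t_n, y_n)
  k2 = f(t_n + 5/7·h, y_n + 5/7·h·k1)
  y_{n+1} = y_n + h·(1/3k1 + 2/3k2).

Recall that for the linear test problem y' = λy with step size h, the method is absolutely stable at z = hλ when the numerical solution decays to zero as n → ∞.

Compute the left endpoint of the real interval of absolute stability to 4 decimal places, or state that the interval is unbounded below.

With y'=λy (z=hλ):
  k1=λy_n ⇒ h·k1=z·y_n;  k2=λ(1+5/7z)y_n ⇒ h·k2=z(1+5/7z)y_n
  y_{n+1}/y_n = 1 + 1/3z + 2/3z(1+5/7z) = 1 + z + 10/21z²
  so R(z) = 1 + z + 10/21z².

Need |R(x)|<1, x<0.
x=-1.66: |R|=0.6522
R=1: x+10/21x²=0 ⇒ x=−21/10=-2.1000; min R=1−1/(4·10/21)=0.4750>−1
Confirm numerically:
  x=-1.735: |R|=0.69844 <1
  x=-1.547: |R|=0.59262 <1
  x=-1.362: |R|=0.52135 <1
  x=-1.011: |R|=0.47572 <1
  x=-2.494: |R|=1.46792 >1
  x=-2.412: |R|=1.35835 >1
  x=-2.285: |R|=1.20130 >1
So |R|<1 on (-2.1000, 0).

left endpoint -2.1000.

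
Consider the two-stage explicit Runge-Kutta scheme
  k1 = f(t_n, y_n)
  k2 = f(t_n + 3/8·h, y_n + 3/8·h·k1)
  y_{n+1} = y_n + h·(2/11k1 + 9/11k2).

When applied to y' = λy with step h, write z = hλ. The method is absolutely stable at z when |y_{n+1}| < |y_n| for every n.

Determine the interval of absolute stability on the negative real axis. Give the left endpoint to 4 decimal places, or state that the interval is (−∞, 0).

On y'=λy, z=hλ:
  k1=λy_n ⇒ h·k1=z·y_n;  k2=λ(1+3/8z)y_n ⇒ h·k2=z(1+3/8z)y_n
  y_{n+1}/y_n = 1 + 2/11z + 9/11z(1+3/8z) = 1 + z + 27/88z²
  so R(z) = 1 + z + 27/88z².

Need |R(x)|<1, x<0.
x=-0.55: |R|=0.5428
R=1: x+27/88x²=0 ⇒ x=−88/27=-3.2593; min R=1−1/(4·27/88)=0.1852>−1
Confirm numerically:
  x=-2.860: |R|=0.64965 <1
  x=-2.820: |R|=0.61994 <1
  x=-2.472: |R|=0.40290 <1
  x=-1.785: |R|=0.19259 <1
  x=-3.857: |R|=1.70737 >1
  x=-3.489: |R|=1.24593 >1
  x=-3.299: |R|=1.04023 >1
So |R|<1 on (-3.2593, 0).

(-3.2593, 0).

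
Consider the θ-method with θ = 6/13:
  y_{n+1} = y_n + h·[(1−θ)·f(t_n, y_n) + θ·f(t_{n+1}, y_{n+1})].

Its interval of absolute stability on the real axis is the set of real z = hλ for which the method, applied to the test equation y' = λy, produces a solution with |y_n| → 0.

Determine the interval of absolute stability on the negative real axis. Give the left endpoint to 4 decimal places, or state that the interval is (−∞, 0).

Set f=λy, z=hλ:
  y_{n+1} = y_n + z·[7/13·y_n + 6/13·y_{n+1}] ⇒ (1 − 6/13z)y_{n+1} = (1 + 7/13z)y_n
  Hence R(z) = (1 + 7/13z)/(1 − 6/13z).

Need |R(x)|<1, x<0.
x=-1.55: |R|=0.0964
R=−1: 1+7/13x = −1+6/13x ⇒ -1/13x=2 ⇒ x=2/(-1/13)=-26.0000
Confirm numerically:
  x=-20.552: |R|=0.96003 <1
  x=-19.057: |R|=0.94548 <1
  x=-14.868: |R|=0.89108 <1
  x=-26.563: |R|=1.00327 >1
  x=-26.102: |R|=1.00060 >1
Stable set (-26.0000, 0).

(-26.0000, 0).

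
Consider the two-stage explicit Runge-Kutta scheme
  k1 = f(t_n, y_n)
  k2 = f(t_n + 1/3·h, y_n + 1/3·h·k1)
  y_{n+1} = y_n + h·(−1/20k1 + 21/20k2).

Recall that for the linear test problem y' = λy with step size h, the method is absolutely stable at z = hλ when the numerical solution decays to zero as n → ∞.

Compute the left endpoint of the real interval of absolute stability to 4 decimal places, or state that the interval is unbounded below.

left endpoint -2.8571.

On y'=λy, z=hλ:
  k1=λy_n ⇒ h·k1=z·y_n;  k2=λ(1+1/3z)y_n ⇒ h·k2=z(1+1/3z)y_n
  y_{n+1}/y_n = 1 − 1/20z + 21/20z(1+1/3z) = 1 + z + 7/20z²
  so R(z) = 1 + z + 7/20z².

Solve |R(x)|<1 on ℝ⁻.
x=-0.46: |R|=0.6141
R=1: x+7/20x²=0 ⇒ x=−20/7=-2.8571; min R=1−1/(4·7/20)=0.2857>−1
Confirm numerically:
  x=-2.246: |R|=0.51958 <1
  x=-1.940: |R|=0.37726 <1
  x=-1.291: |R|=0.29234 <1
  x=-1.177: |R|=0.30787 <1
  x=-3.391: |R|=1.63361 >1
  x=-3.380: |R|=1.61854 >1
  x=-3.084: |R|=1.24487 >1
So |R|<1 on (-2.8571, 0).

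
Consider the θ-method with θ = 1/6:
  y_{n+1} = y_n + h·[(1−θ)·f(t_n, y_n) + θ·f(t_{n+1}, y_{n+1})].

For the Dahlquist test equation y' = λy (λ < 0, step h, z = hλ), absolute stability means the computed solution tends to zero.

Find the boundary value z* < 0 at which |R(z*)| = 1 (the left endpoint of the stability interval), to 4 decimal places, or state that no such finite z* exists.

z* = -3.0000.

Set f=λy, z=hλ:
  y_{n+1} = y_n + z·[5/6·y_n + 1/6·y_{n+1}] ⇒ (1 − 1/6z)y_{n+1} = (1 + 5/6z)y_n
  ⇒ R(z) = (1 + 5/6z)/(1 − 1/6z).

Boundary: |R(x)|=1, x<0.
x=-0.76: |R|=0.3254
R=−1: 1+5/6x = −1+1/6x ⇒ -2/3x=2 ⇒ x=2/(-2/3)=-3.0000
Confirm numerically:
  x=-2.557: |R|=0.79292 <1
  x=-2.215: |R|=0.61777 <1
  x=-1.837: |R|=0.40641 <1
  x=-1.341: |R|=0.09604 <1
  x=-3.280: |R|=1.12069 >1
  x=-3.128: |R|=1.05609 >1
  x=-3.032: |R|=1.01417 >1
So |R|<1 on (-3.0000, 0).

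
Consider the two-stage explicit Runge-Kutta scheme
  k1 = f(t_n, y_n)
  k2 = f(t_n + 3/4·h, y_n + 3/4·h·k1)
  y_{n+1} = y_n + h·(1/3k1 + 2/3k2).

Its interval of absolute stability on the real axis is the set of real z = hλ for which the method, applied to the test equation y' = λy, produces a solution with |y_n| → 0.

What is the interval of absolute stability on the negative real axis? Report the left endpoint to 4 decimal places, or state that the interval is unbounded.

z∈(-2.0000,0).

With y'=λy (z=hλ):
  k1=λy_n ⇒ h·k1=z·y_n;  k2=λ(1+3/4z)y_n ⇒ h·k2=z(1+3/4z)y_n
  y_{n+1}/y_n = 1 + 1/3z + 2/3z(1+3/4z) = 1 + z + 1/2z²
  so R(z) = 1 + z + 1/2z².

Find x<0 with |R(x)|<1.
x=-0.82: |R|=0.5162
R=1: x+1/2x²=0 ⇒ x=−2=-2.0000; min R=1−1/(4·1/2)=0.5000>−1
Confirm numerically:
  x=-1.876: |R|=0.88369 <1
  x=-1.444: |R|=0.59857 <1
  x=-0.988: |R|=0.50007 <1
  x=-2.528: |R|=1.66739 >1
  x=-2.464: |R|=1.57165 >1
  x=-2.222: |R|=1.24664 >1
Stable set (-2.0000, 0).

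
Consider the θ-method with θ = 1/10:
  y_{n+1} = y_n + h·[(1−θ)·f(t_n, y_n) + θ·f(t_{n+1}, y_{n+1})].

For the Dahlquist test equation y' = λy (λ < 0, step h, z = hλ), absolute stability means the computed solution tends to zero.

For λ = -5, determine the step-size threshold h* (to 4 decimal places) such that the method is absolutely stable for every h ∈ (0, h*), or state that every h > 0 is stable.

Test eqn y'=λy, z=hλ:
  y_{n+1} = y_n + z·[9/10·y_n + 1/10·y_{n+1}] ⇒ (1 − 1/10z)y_{n+1} = (1 + 9/10z)y_n
  so R(z) = (1 + 9/10z)/(1 − 1/10z).

Need |R(x)|<1, x<0.
x=-0.83: |R|=0.2336
R=−1: 1+9/10x = −1+1/10x ⇒ -4/5x=2 ⇒ x=2/(-4/5)=-2.5000
Confirm numerically:
  x=-2.068: |R|=0.71362 <1
  x=-1.736: |R|=0.47921 <1
  x=-1.548: |R|=0.34049 <1
  x=-1.347: |R|=0.18710 <1
  x=-2.941: |R|=1.27262 >1
  x=-2.664: |R|=1.10360 >1
So |R|<1 on (-2.5000, 0).

(-2.5000,0); λ=-5 ⇒ h* = (5/2)/5 = 0.5000.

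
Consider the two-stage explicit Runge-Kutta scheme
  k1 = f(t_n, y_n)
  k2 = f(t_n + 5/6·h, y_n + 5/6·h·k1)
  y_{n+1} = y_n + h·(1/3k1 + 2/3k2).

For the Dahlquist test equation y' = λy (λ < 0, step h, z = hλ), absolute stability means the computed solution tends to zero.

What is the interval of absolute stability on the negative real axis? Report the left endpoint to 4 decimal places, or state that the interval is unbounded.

With y'=λy (z=hλ):
  k1=λy_n ⇒ h·k1=z·y_n;  k2=λ(1+5/6z)y_n ⇒ h·k2=z(1+5/6z)y_n
  y_{n+1}/y_n = 1 + 1/3z + 2/3z(1+5/6z) = 1 + z + 5/9z²
  so R(z) = 1 + z + 5/9z².

Find x<0 with |R(x)|<1.
x=-0.7: |R|=0.5722
R=1: x+5/9x²=0 ⇒ x=−9/5=-1.8000; min R=1−1/(4·5/9)=0.5500>−1
Confirm numerically:
  x=-1.722: |R|=0.92538 <1
  x=-1.703: |R|=0.90823 <1
  x=-0.943: |R|=0.55103 <1
  x=-2.332: |R|=1.68924 >1
  x=-1.949: |R|=1.16133 >1
  x=-1.862: |R|=1.06414 >1
Interval (-1.8000, 0).

z∈(-1.8000,0).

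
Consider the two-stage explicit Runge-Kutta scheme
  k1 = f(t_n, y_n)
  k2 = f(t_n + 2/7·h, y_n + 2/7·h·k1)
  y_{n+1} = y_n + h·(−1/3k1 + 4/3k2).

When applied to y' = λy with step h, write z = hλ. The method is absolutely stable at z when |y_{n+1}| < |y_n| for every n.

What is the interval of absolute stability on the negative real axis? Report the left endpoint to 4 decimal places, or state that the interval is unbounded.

(-2.6250, 0).

Set f=λy, z=hλ:
  k1=λy_n ⇒ h·k1=z·y_n;  k2=λ(1+2/7z)y_n ⇒ h·k2=z(1+2/7z)y_n
  y_{n+1}/y_n = 1 − 1/3z + 4/3z(1+2/7z) = 1 + z + 8/21z²
  Hence R(z) = 1 + z + 8/21z².

Find x<0 with |R(x)|<1.
x=-0.37: |R|=0.6822
R=1: x+8/21x²=0 ⇒ x=−21/8=-2.6250; min R=1−1/(4·8/21)=0.3438>−1
Confirm numerically:
  x=-2.568: |R|=0.94424 <1
  x=-2.205: |R|=0.64720 <1
  x=-1.317: |R|=0.34376 <1
  x=-3.068: |R|=1.51776 >1
  x=-2.933: |R|=1.34414 >1
So |R|<1 on (-2.6250, 0).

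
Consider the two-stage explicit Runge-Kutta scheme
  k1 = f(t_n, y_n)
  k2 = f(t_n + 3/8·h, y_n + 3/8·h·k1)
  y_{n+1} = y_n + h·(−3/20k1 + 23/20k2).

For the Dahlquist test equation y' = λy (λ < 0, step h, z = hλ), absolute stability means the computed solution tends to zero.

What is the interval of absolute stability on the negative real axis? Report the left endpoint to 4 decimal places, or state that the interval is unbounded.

z∈(-2.3188,0).

With y'=λy (z=hλ):
  k1=λy_n ⇒ h·k1=z·y_n;  k2=λ(1+3/8z)y_n ⇒ h·k2=z(1+3/8z)y_n
  y_{n+1}/y_n = 1 − 3/20z + 23/20z(1+3/8z) = 1 + z + 69/160z²
  R(z) = 1 + z + 69/160z².

Find x<0 with |R(x)|<1.
x=-0.97: |R|=0.4358
R=1: x+69/160x²=0 ⇒ x=−160/69=-2.3188; min R=1−1/(4·69/160)=0.4203>−1
Confirm numerically:
  x=-1.774: |R|=0.58318 <1
  x=-1.470: |R|=0.46189 <1
  x=-1.089: |R|=0.42243 <1
  x=-1.046: |R|=0.42584 <1
  x=-2.702: |R|=1.44647 >1
  x=-2.673: |R|=1.40825 >1
  x=-2.590: |R|=1.30287 >1
Interval (-2.3188, 0).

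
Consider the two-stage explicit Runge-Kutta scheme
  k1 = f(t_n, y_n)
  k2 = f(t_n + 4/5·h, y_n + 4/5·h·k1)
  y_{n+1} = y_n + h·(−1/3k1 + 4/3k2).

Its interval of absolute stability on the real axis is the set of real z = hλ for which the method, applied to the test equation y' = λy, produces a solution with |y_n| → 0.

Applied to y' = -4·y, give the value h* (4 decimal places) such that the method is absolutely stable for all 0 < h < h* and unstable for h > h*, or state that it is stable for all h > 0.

Set f=λy, z=hλ:
  k1=λy_n ⇒ h·k1=z·y_n;  k2=λ(1+4/5z)y_n ⇒ h·k2=z(1+4/5z)y_n
  y_{n+1}/y_n = 1 − 1/3z + 4/3z(1+4/5z) = 1 + z + 16/15z²
  Hence R(z) = 1 + z + 16/15z².

Find x<0 with |R(x)|<1.
x=-1.07: |R|=1.1512
R=1: x+16/15x²=0 ⇒ x=−15/16=-0.9375; min R=1−1/(4·16/15)=0.7656>−1
Confirm numerically:
  x=-0.901: |R|=0.96492 <1
  x=-0.657: |R|=0.80343 <1
  x=-0.548: |R|=0.77232 <1
  x=-0.403: |R|=0.77024 <1
  x=-1.436: |R|=1.76357 >1
  x=-1.102: |R|=1.19336 >1
So |R|<1 on (-0.9375, 0).

(-0.9375,0); λ=-4 ⇒ h* = (15/16)/4 = 0.2344.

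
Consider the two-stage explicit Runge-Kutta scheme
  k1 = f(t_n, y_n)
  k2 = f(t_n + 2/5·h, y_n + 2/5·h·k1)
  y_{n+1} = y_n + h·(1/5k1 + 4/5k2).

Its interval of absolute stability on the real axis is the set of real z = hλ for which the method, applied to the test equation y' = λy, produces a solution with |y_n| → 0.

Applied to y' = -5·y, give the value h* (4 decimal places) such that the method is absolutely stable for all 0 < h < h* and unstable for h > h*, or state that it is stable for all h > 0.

(-3.1250,0); λ=-5 ⇒ h* = (25/8)/5 = 0.6250.

With y'=λy (z=hλ):
  k1=λy_n ⇒ h·k1=z·y_n;  k2=λ(1+2/5z)y_n ⇒ h·k2=z(1+2/5z)y_n
  y_{n+1}/y_n = 1 + 1/5z + 4/5z(1+2/5z) = 1 + z + 8/25z²
  Hence R(z) = 1 + z + 8/25z².

Solve |R(x)|<1 on ℝ⁻.
x=-0.68: |R|=0.4680
R=1: x+8/25x²=0 ⇒ x=−25/8=-3.1250; min R=1−1/(4·8/25)=0.2188>−1
Confirm numerically:
  x=-3.066: |R|=0.94211 <1
  x=-2.838: |R|=0.73936 <1
  x=-2.619: |R|=0.57593 <1
  x=-1.479: |R|=0.22098 <1
  x=-3.659: |R|=1.62525 >1
  x=-3.601: |R|=1.54850 >1
  x=-3.589: |R|=1.53289 >1
Stable set (-3.1250, 0).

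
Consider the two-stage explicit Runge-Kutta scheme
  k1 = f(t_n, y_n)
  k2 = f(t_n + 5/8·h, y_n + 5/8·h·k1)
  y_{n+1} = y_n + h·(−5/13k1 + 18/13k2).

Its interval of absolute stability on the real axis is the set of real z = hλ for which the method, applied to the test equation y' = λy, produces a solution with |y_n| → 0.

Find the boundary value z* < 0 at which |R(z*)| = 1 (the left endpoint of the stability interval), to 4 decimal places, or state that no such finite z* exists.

On y'=λy, z=hλ:
  k1=λy_n ⇒ h·k1=z·y_n;  k2=λ(1+5/8z)y_n ⇒ h·k2=z(1+5/8z)y_n
  y_{n+1}/y_n = 1 − 5/13z + 18/13z(1+5/8z) = 1 + z + 45/52z²
  R(z) = 1 + z + 45/52z².

Boundary: |R(x)|=1, x<0.
x=-0.5: |R|=0.7163
R=1: x+45/52x²=0 ⇒ x=−52/45=-1.1556; min R=1−1/(4·45/52)=0.7111>−1
Confirm numerically:
  x=-1.053: |R|=0.90655 <1
  x=-1.023: |R|=0.88265 <1
  x=-0.909: |R|=0.80605 <1
  x=-0.669: |R|=0.71831 <1
  x=-1.479: |R|=1.41398 >1
  x=-1.356: |R|=1.23521 >1
  x=-1.207: |R|=1.05373 >1
Stable set (-1.1556, 0).

z* = -1.1556.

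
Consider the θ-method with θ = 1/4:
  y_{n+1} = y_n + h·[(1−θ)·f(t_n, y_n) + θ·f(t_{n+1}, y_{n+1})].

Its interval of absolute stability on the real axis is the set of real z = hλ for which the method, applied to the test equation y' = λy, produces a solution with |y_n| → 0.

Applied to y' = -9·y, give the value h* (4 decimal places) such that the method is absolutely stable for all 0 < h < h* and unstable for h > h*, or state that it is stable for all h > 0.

With y'=λy (z=hλ):
  y_{n+1} = y_n + z·[3/4·y_n + 1/4·y_{n+1}] ⇒ (1 − 1/4z)y_{n+1} = (1 + 3/4z)y_n
  so R(z) = (1 + 3/4z)/(1 − 1/4z).

Solve |R(x)|<1 on ℝ⁻.
x=-0.82: |R|=0.3195
R=−1: 1+3/4x = −1+1/4x ⇒ -1/2x=2 ⇒ x=2/(-1/2)=-4.0000
Confirm numerically:
  x=-2.371: |R|=0.48862 <1
  x=-2.253: |R|=0.44123 <1
  x=-1.971: |R|=0.32038 <1
  x=-1.729: |R|=0.20719 <1
  x=-4.360: |R|=1.08612 >1
  x=-4.108: |R|=1.02664 >1
  x=-4.075: |R|=1.01858 >1
Stable set (-4.0000, 0).

(-4.0000,0); λ=-9 ⇒ h* = (4)/9 = 0.4444.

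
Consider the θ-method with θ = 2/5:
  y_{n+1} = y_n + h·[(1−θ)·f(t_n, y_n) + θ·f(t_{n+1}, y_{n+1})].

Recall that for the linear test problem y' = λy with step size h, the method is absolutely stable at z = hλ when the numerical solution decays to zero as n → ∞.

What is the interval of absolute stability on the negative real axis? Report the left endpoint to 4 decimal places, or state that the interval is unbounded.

z∈(-10.0000,0).

Test eqn y'=λy, z=hλ:
  y_{n+1} = y_n + z·[3/5·y_n + 2/5·y_{n+1}] ⇒ (1 − 2/5z)y_{n+1} = (1 + 3/5z)y_n
  so R(z) = (1 + 3/5z)/(1 − 2/5z).

Find x<0 with |R(x)|<1.
x=-1.51: |R|=0.0586
R=−1: 1+3/5x = −1+2/5x ⇒ -1/5x=2 ⇒ x=2/(-1/5)=-10.0000
Confirm numerically:
  x=-6.100: |R|=0.77326 <1
  x=-4.448: |R|=0.60046 <1
  x=-4.339: |R|=0.58612 <1
  x=-10.452: |R|=1.01745 >1
  x=-10.146: |R|=1.00577 >1
So |R|<1 on (-10.0000, 0).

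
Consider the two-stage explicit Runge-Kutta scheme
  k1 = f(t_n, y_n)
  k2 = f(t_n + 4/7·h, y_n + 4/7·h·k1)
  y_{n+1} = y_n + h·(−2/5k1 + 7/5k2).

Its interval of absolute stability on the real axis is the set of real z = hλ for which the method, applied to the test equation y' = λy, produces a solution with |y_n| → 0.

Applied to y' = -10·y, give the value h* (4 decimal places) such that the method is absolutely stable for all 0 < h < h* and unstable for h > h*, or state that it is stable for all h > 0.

(-1.2500,0); λ=-10 ⇒ h* = (5/4)/10 = 0.1250.

Set f=λy, z=hλ:
  k1=λy_n ⇒ h·k1=z·y_n;  k2=λ(1+4/7z)y_n ⇒ h·k2=z(1+4/7z)y_n
  y_{n+1}/y_n = 1 − 2/5z + 7/5z(1+4/7z) = 1 + z + 4/5z²
  ⇒ R(z) = 1 + z + 4/5z².

Find x<0 with |R(x)|<1.
x=-1.45: |R|=1.2320
R=1: x+4/5x²=0 ⇒ x=−5/4=-1.2500; min R=1−1/(4·4/5)=0.6875>−1
Confirm numerically:
  x=-1.151: |R|=0.90884 <1
  x=-1.066: |R|=0.84308 <1
  x=-0.805: |R|=0.71342 <1
  x=-0.799: |R|=0.71172 <1
  x=-1.766: |R|=1.72900 >1
  x=-1.716: |R|=1.63972 >1
  x=-1.334: |R|=1.08964 >1
Stable set (-1.2500, 0).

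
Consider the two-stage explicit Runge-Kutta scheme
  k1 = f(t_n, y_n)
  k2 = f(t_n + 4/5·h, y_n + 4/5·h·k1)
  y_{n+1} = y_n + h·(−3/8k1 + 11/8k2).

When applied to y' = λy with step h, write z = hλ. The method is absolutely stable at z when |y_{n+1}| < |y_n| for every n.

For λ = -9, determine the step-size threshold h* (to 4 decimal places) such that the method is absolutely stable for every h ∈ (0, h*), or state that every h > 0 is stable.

(-0.9091,0); λ=-9 ⇒ h* = (10/11)/9 = 0.1010.

Set f=λy, z=hλ:
  k1=λy_n ⇒ h·k1=z·y_n;  k2=λ(1+4/5z)y_n ⇒ h·k2=z(1+4/5z)y_n
  y_{n+1}/y_n = 1 − 3/8z + 11/8z(1+4/5z) = 1 + z + 11/10z²
  so R(z) = 1 + z + 11/10z².

Find x<0 with |R(x)|<1.
x=-1.51: |R|=1.9981
R=1: x+11/10x²=0 ⇒ x=−10/11=-0.9091; min R=1−1/(4·11/10)=0.7727>−1
Confirm numerically:
  x=-0.664: |R|=0.82099 <1
  x=-0.584: |R|=0.79116 <1
  x=-0.545: |R|=0.78173 <1
  x=-0.455: |R|=0.77273 <1
  x=-1.463: |R|=1.89141 >1
  x=-1.004: |R|=1.10482 >1
So |R|<1 on (-0.9091, 0).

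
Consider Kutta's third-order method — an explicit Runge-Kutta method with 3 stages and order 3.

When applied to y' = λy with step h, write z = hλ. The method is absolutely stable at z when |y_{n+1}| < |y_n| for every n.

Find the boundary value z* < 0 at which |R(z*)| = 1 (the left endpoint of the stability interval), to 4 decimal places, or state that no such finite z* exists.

Set f=λy, z=hλ:
  order 3, 3-stage ⇒ R(z)=1+z+z^2/2+z^3/6
  (e.g. R(-1.37)=0.13989, |R|=0.13989)

Find x<0 with |R(x)|<1.
x=-1.37: |R|=0.1399
|R(-2.5)|=0.9792 |R(-1.8)|=0.1520 |R(-1.17)|=0.2475
Bisect:
  x_lo=-3.1158 |R|=2.3031  x_hi=-0.2296 |R|=0.7947
  mid=-1.67269 |R|=0.05375 →hi
  mid=-2.39423 |R|=0.81549 →hi
  mid=-2.75500 |R|=1.44508 →lo
  mid=-2.57462 |R|=1.10466 →lo
  mid=-2.48442 |R|=0.95404 →hi
  mid=-2.52952 |R|=1.02779 →lo
  mid=-2.50697 |R|=0.99053 →hi
  mid=-2.51825 |R|=1.00907 →lo
  mid=-2.51261 |R|=0.99978 →hi
  mid=-2.51543 |R|=1.00442 →lo
  ...
  [-2.51279,-2.51261] ⇒ x*=-2.5127
Stable set (-2.5127, 0).

z* = -2.5127.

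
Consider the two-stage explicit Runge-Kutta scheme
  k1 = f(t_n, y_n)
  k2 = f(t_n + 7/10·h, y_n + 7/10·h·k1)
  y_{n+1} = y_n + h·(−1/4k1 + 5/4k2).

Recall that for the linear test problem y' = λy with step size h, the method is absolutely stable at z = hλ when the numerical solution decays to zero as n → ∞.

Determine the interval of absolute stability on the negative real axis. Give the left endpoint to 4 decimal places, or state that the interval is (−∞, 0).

z∈(-1.1429,0).

Set f=λy, z=hλ:
  k1=λy_n ⇒ h·k1=z·y_n;  k2=λ(1+7/10z)y_n ⇒ h·k2=z(1+7/10z)y_n
  y_{n+1}/y_n = 1 − 1/4z + 5/4z(1+7/10z) = 1 + z + 7/8z²
  so R(z) = 1 + z + 7/8z².

Need |R(x)|<1, x<0.
x=-1.69: |R|=1.8091
R=1: x+7/8x²=0 ⇒ x=−8/7=-1.1429; min R=1−1/(4·7/8)=0.7143>−1
Confirm numerically:
  x=-1.065: |R|=0.92745 <1
  x=-0.920: |R|=0.82060 <1
  x=-0.833: |R|=0.77415 <1
  x=-0.811: |R|=0.76451 <1
  x=-1.724: |R|=1.87665 >1
  x=-1.599: |R|=1.63820 >1
  x=-1.518: |R|=1.49828 >1
Stable set (-1.1429, 0).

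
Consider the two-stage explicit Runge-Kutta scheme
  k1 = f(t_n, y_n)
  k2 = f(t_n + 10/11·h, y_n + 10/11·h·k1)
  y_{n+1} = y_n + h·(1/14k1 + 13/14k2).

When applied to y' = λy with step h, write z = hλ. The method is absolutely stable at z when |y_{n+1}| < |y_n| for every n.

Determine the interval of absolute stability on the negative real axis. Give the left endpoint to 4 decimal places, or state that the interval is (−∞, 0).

Test eqn y'=λy, z=hλ:
  k1=λy_n ⇒ h·k1=z·y_n;  k2=λ(1+10/11z)y_n ⇒ h·k2=z(1+10/11z)y_n
  y_{n+1}/y_n = 1 + 1/14z + 13/14z(1+10/11z) = 1 + z + 65/77z²
  so R(z) = 1 + z + 65/77z².

Need |R(x)|<1, x<0.
x=-1.09: |R|=0.9129
R=1: x+65/77x²=0 ⇒ x=−77/65=-1.1846; min R=1−1/(4·65/77)=0.7038>−1
Confirm numerically:
  x=-1.034: |R|=0.86853 <1
  x=-0.738: |R|=0.72176 <1
  x=-0.538: |R|=0.70634 <1
  x=-1.488: |R|=1.38108 >1
  x=-1.462: |R|=1.34234 >1
Interval (-1.1846, 0).

(-1.1846, 0).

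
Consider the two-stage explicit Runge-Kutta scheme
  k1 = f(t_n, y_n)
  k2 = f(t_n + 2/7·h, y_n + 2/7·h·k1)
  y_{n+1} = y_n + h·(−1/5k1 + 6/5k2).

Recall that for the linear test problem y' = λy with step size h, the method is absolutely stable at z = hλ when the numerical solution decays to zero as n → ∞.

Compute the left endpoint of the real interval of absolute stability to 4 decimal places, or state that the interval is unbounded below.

left endpoint -2.9167.

On y'=λy, z=hλ:
  k1=λy_n ⇒ h·k1=z·y_n;  k2=λ(1+2/7z)y_n ⇒ h·k2=z(1+2/7z)y_n
  y_{n+1}/y_n = 1 − 1/5z + 6/5z(1+2/7z) = 1 + z + 12/35z²
  R(z) = 1 + z + 12/35z².

Find x<0 with |R(x)|<1.
x=-0.63: |R|=0.5061
R=1: x+12/35x²=0 ⇒ x=−35/12=-2.9167; min R=1−1/(4·12/35)=0.2708>−1
Confirm numerically:
  x=-2.658: |R|=0.76427 <1
  x=-2.369: |R|=0.55517 <1
  x=-2.328: |R|=0.53014 <1
  x=-1.372: |R|=0.27339 <1
  x=-3.414: |R|=1.58214 >1
  x=-3.375: |R|=1.53036 >1
  x=-3.120: |R|=1.21751 >1
Interval (-2.9167, 0).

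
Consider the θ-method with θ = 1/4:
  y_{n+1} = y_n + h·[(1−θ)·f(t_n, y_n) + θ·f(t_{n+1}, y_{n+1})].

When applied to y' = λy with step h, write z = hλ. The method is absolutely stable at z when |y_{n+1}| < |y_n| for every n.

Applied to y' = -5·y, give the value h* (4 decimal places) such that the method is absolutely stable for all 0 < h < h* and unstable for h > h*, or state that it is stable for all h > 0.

On y'=λy, z=hλ:
  y_{n+1} = y_n + z·[3/4·y_n + 1/4·y_{n+1}] ⇒ (1 − 1/4z)y_{n+1} = (1 + 3/4z)y_n
  Hence R(z) = (1 + 3/4z)/(1 − 1/4z).

Find x<0 with |R(x)|<1.
x=-0.34: |R|=0.6866
R=−1: 1+3/4x = −1+1/4x ⇒ -1/2x=2 ⇒ x=2/(-1/2)=-4.0000
Confirm numerically:
  x=-3.482: |R|=0.86153 <1
  x=-2.056: |R|=0.35799 <1
  x=-1.682: |R|=0.18409 <1
  x=-4.426: |R|=1.10112 >1
  x=-4.312: |R|=1.07507 >1
So |R|<1 on (-4.0000, 0).

(-4.0000,0); λ=-5 ⇒ h* = (4)/5 = 0.8000.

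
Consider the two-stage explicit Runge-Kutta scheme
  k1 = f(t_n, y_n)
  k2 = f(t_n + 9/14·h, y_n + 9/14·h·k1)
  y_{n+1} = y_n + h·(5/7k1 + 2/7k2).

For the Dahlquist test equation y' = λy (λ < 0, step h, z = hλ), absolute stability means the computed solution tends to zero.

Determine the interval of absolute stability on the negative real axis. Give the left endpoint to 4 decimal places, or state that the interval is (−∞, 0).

(-5.4444, 0).

Test eqn y'=λy, z=hλ:
  k1=λy_n ⇒ h·k1=z·y_n;  k2=λ(1+9/14z)y_n ⇒ h·k2=z(1+9/14z)y_n
  y_{n+1}/y_n = 1 + 5/7z + 2/7z(1+9/14z) = 1 + z + 9/49z²
  so R(z) = 1 + z + 9/49z².

Solve |R(x)|<1 on ℝ⁻.
x=-1.54: |R|=0.1044
R=1: x+9/49x²=0 ⇒ x=−49/9=-5.4444; min R=1−1/(4·9/49)=-0.3611>−1
Confirm numerically:
  x=-5.089: |R|=0.66776 <1
  x=-3.970: |R|=0.07514 <1
  x=-2.926: |R|=0.35348 <1
  x=-6.017: |R|=1.63277 >1
  x=-5.566: |R|=1.12427 >1
Stable set (-5.4444, 0).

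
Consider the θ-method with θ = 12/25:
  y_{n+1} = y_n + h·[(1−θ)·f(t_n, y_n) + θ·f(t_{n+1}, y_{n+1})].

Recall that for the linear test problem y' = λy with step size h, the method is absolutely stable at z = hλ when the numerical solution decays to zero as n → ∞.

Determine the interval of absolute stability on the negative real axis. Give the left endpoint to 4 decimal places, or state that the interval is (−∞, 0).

Test eqn y'=λy, z=hλ:
  y_{n+1} = y_n + z·[13/25·y_n + 12/25·y_{n+1}] ⇒ (1 − 12/25z)y_{n+1} = (1 + 13/25z)y_n
  R(z) = (1 + 13/25z)/(1 − 12/25z).

Find x<0 with |R(x)|<1.
x=-1.73: |R|=0.0549
R=−1: 1+13/25x = −1+12/25x ⇒ -1/25x=2 ⇒ x=2/(-1/25)=-50.0000
Confirm numerically:
  x=-44.476: |R|=0.99011 <1
  x=-33.517: |R|=0.96142 <1
  x=-26.511: |R|=0.93155 <1
  x=-22.768: |R|=0.90868 <1
  x=-50.363: |R|=1.00058 >1
  x=-50.307: |R|=1.00049 >1
  x=-50.233: |R|=1.00037 >1
So |R|<1 on (-50.0000, 0).

z∈(-50.0000,0).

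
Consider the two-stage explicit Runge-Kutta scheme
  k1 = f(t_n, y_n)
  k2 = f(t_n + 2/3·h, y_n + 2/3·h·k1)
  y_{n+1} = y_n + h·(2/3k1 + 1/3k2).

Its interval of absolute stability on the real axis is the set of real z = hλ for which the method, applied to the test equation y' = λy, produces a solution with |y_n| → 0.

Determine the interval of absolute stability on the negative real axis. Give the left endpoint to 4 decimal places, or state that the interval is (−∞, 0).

(-4.5000, 0).

On y'=λy, z=hλ:
  k1=λy_n ⇒ h·k1=z·y_n;  k2=λ(1+2/3z)y_n ⇒ h·k2=z(1+2/3z)y_n
  y_{n+1}/y_n = 1 + 2/3z + 1/3z(1+2/3z) = 1 + z + 2/9z²
  R(z) = 1 + z + 2/9z².

Find x<0 with |R(x)|<1.
x=-0.57: |R|=0.5022
R=1: x+2/9x²=0 ⇒ x=−9/2=-4.5000; min R=1−1/(4·2/9)=-0.1250>−1
Confirm numerically:
  x=-4.335: |R|=0.84105 <1
  x=-4.158: |R|=0.68399 <1
  x=-4.046: |R|=0.59180 <1
  x=-2.341: |R|=0.12316 <1
  x=-4.732: |R|=1.24396 >1
  x=-4.611: |R|=1.11374 >1
  x=-4.580: |R|=1.08142 >1
Stable set (-4.5000, 0).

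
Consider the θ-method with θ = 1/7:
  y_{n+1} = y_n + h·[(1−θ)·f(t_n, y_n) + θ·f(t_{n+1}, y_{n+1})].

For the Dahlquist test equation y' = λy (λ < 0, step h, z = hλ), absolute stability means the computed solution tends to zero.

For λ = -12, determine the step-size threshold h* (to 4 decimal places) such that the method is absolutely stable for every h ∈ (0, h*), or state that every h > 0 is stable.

(-2.8000,0); λ=-12 ⇒ h* = (14/5)/12 = 0.2333.

On y'=λy, z=hλ:
  y_{n+1} = y_n + z·[6/7·y_n + 1/7·y_{n+1}] ⇒ (1 − 1/7z)y_{n+1} = (1 + 6/7z)y_n
  so R(z) = (1 + 6/7z)/(1 − 1/7z).

Boundary: |R(x)|=1, x<0.
x=-0.32: |R|=0.6940
R=−1: 1+6/7x = −1+1/7x ⇒ -5/7x=2 ⇒ x=2/(-5/7)=-2.8000
Confirm numerically:
  x=-2.475: |R|=0.82850 <1
  x=-2.312: |R|=0.73797 <1
  x=-2.199: |R|=0.67333 <1
  x=-3.189: |R|=1.19089 >1
  x=-3.108: |R|=1.15235 >1
  x=-3.002: |R|=1.10098 >1
So |R|<1 on (-2.8000, 0).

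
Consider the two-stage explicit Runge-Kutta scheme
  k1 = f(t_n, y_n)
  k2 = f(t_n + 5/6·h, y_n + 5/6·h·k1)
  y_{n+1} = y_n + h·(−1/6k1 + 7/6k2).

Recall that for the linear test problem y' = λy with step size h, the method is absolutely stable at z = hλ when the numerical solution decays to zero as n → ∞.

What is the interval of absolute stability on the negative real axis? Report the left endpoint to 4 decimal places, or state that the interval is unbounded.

On y'=λy, z=hλ:
  k1=λy_n ⇒ h·k1=z·y_n;  k2=λ(1+5/6z)y_n ⇒ h·k2=z(1+5/6z)y_n
  y_{n+1}/y_n = 1 − 1/6z + 7/6z(1+5/6z) = 1 + z + 35/36z²
  Hence R(z) = 1 + z + 35/36z².

Need |R(x)|<1, x<0.
x=-1.52: |R|=1.7262
R=1: x+35/36x²=0 ⇒ x=−36/35=-1.0286; min R=1−1/(4·35/36)=0.7429>−1
Confirm numerically:
  x=-0.883: |R|=0.87503 <1
  x=-0.738: |R|=0.79151 <1
  x=-0.578: |R|=0.74680 <1
  x=-1.514: |R|=1.71452 >1
  x=-1.252: |R|=1.27196 >1
Interval (-1.0286, 0).

(-1.0286, 0).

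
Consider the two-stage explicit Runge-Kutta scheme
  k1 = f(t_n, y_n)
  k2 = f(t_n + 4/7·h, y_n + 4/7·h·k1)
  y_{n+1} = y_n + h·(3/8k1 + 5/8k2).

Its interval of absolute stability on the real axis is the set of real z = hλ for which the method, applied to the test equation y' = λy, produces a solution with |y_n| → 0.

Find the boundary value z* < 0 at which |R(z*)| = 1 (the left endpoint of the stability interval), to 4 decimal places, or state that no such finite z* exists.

left endpoint -2.8000.

On y'=λy, z=hλ:
  k1=λy_n ⇒ h·k1=z·y_n;  k2=λ(1+4/7z)y_n ⇒ h·k2=z(1+4/7z)y_n
  y_{n+1}/y_n = 1 + 3/8z + 5/8z(1+4/7z) = 1 + z + 5/14z²
  ⇒ R(z) = 1 + z + 5/14z².

Need |R(x)|<1, x<0.
x=-1.52: |R|=0.3051
R=1: x+5/14x²=0 ⇒ x=−14/5=-2.8000; min R=1−1/(4·5/14)=0.3000>−1
Confirm numerically:
  x=-2.491: |R|=0.72510 <1
  x=-2.384: |R|=0.64581 <1
  x=-1.321: |R|=0.30223 <1
  x=-3.271: |R|=1.55023 >1
  x=-3.228: |R|=1.49342 >1
  x=-2.838: |R|=1.03852 >1
So |R|<1 on (-2.8000, 0).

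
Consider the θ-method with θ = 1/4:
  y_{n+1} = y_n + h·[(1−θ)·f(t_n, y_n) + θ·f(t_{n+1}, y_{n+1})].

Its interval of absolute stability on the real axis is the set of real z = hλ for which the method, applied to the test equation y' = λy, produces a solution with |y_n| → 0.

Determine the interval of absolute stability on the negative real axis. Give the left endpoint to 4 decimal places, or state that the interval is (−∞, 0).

Test eqn y'=λy, z=hλ:
  y_{n+1} = y_n + z·[3/4·y_n + 1/4·y_{n+1}] ⇒ (1 − 1/4z)y_{n+1} = (1 + 3/4z)y_n
  so R(z) = (1 + 3/4z)/(1 − 1/4z).

Find x<0 with |R(x)|<1.
x=-1.18: |R|=0.0888
R=−1: 1+3/4x = −1+1/4x ⇒ -1/2x=2 ⇒ x=2/(-1/2)=-4.0000
Confirm numerically:
  x=-3.974: |R|=0.99348 <1
  x=-3.317: |R|=0.81331 <1
  x=-2.453: |R|=0.52053 <1
  x=-1.701: |R|=0.19347 <1
  x=-4.514: |R|=1.12074 >1
  x=-4.022: |R|=1.00548 >1
Interval (-4.0000, 0).

z∈(-4.0000,0).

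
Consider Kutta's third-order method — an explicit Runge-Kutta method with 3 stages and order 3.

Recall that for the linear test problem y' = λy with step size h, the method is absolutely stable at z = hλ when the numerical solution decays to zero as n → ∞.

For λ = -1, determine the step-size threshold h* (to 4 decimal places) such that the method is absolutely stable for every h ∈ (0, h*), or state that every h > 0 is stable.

(-2.5127,0); λ=-1 ⇒ h* = 2.5127.

With y'=λy (z=hλ):
  order 3, 3-stage ⇒ R(z)=1+z+z^2/2+z^3/6
  (e.g. R(-0.54)=0.57956, |R|=0.57956)

Solve |R(x)|<1 on ℝ⁻.
x=-0.54: |R|=0.5796
|R(-2.02)|=0.3535 |R(-1.9)|=0.2382 |R(-0.55)|=0.5735
Bisect:
  x_lo=-2.8222 |R|=1.5862  x_hi=-0.1775 |R|=0.8373
  mid=-1.49984 |R|=0.06260 →hi
  mid=-2.16103 |R|=0.50802 →hi
  mid=-2.49162 |R|=0.96560 →hi
  mid=-2.65692 |R|=1.25327 →lo
  mid=-2.57427 |R|=1.10406 →lo
  mid=-2.53294 |R|=1.03352 →lo
  mid=-2.51228 |R|=0.99924 →hi
  mid=-2.52261 |R|=1.01630 →lo
  mid=-2.51745 |R|=1.00775 →lo
  ...
  [-2.51277,-2.51260] ⇒ x*=-2.5127
So |R|<1 on (-2.5127, 0).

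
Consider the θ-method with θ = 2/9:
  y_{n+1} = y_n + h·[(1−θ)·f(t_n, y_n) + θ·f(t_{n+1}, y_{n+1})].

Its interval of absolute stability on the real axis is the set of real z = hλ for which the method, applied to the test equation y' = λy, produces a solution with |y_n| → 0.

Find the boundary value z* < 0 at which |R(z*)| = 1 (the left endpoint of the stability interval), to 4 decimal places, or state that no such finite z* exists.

Test eqn y'=λy, z=hλ:
  y_{n+1} = y_n + z·[7/9·y_n + 2/9·y_{n+1}] ⇒ (1 − 2/9z)y_{n+1} = (1 + 7/9z)y_n
  Hence R(z) = (1 + 7/9z)/(1 − 2/9z).

Solve |R(x)|<1 on ℝ⁻.
x=-1.52: |R|=0.1362
R=−1: 1+7/9x = −1+2/9x ⇒ -5/9x=2 ⇒ x=2/(-5/9)=-3.6000
Confirm numerically:
  x=-2.742: |R|=0.70381 <1
  x=-2.645: |R|=0.66585 <1
  x=-2.103: |R|=0.43321 <1
  x=-1.487: |R|=0.11767 <1
  x=-4.038: |R|=1.12825 >1
  x=-3.810: |R|=1.06318 >1
  x=-3.682: |R|=1.02505 >1
Stable set (-3.6000, 0).

left endpoint -3.6000.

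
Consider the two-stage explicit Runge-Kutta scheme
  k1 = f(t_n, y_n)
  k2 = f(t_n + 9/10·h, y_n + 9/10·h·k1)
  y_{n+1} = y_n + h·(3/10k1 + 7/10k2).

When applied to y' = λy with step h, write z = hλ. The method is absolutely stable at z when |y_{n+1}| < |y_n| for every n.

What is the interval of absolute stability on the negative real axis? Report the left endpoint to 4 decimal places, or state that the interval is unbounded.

z∈(-1.5873,0).

With y'=λy (z=hλ):
  k1=λy_n ⇒ h·k1=z·y_n;  k2=λ(1+9/10z)y_n ⇒ h·k2=z(1+9/10z)y_n
  y_{n+1}/y_n = 1 + 3/10z + 7/10z(1+9/10z) = 1 + z + 63/100z²
  ⇒ R(z) = 1 + z + 63/100z².

Find x<0 with |R(x)|<1.
x=-1: |R|=0.6300
R=1: x+63/100x²=0 ⇒ x=−100/63=-1.5873; min R=1−1/(4·63/100)=0.6032>−1
Confirm numerically:
  x=-1.560: |R|=0.97317 <1
  x=-1.314: |R|=0.77376 <1
  x=-1.017: |R|=0.63460 <1
  x=-0.881: |R|=0.60798 <1
  x=-2.020: |R|=1.55065 >1
  x=-1.891: |R|=1.36181 >1
  x=-1.690: |R|=1.10934 >1
Stable set (-1.5873, 0).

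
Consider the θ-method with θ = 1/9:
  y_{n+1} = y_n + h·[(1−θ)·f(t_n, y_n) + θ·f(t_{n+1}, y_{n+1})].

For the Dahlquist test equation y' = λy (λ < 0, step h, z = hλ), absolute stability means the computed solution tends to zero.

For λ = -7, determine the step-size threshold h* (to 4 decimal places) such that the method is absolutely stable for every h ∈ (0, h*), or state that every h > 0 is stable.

Test eqn y'=λy, z=hλ:
  y_{n+1} = y_n + z·[8/9·y_n + 1/9·y_{n+1}] ⇒ (1 − 1/9z)y_{n+1} = (1 + 8/9z)y_n
  R(z) = (1 + 8/9z)/(1 − 1/9z).

Find x<0 with |R(x)|<1.
x=-1.45: |R|=0.2488
R=−1: 1+8/9x = −1+1/9x ⇒ -7/9x=2 ⇒ x=2/(-7/9)=-2.5714
Confirm numerically:
  x=-1.556: |R|=0.32664 <1
  x=-1.362: |R|=0.18298 <1
  x=-1.118: |R|=0.00553 <1
  x=-3.006: |R|=1.25337 >1
  x=-2.671: |R|=1.05972 >1
  x=-2.635: |R|=1.03825 >1
Stable set (-2.5714, 0).

(-2.5714,0); λ=-7 ⇒ h* = (18/7)/7 = 0.3673.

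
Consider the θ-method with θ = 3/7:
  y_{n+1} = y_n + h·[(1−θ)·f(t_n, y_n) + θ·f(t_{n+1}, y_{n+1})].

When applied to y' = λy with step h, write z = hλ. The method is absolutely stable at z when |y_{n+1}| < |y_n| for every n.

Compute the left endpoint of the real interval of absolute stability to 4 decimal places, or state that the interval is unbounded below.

left endpoint -14.0000.

With y'=λy (z=hλ):
  y_{n+1} = y_n + z·[4/7·y_n + 3/7·y_{n+1}] ⇒ (1 − 3/7z)y_{n+1} = (1 + 4/7z)y_n
  ⇒ R(z) = (1 + 4/7z)/(1 − 3/7z).

Solve |R(x)|<1 on ℝ⁻.
x=-0.98: |R|=0.3099
R=−1: 1+4/7x = −1+3/7x ⇒ -1/7x=2 ⇒ x=2/(-1/7)=-14.0000
Confirm numerically:
  x=-13.188: |R|=0.98256 <1
  x=-11.591: |R|=0.94233 <1
  x=-11.280: |R|=0.93340 <1
  x=-6.420: |R|=0.71135 <1
  x=-14.557: |R|=1.01099 >1
  x=-14.536: |R|=1.01059 >1
  x=-14.350: |R|=1.00699 >1
Interval (-14.0000, 0).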